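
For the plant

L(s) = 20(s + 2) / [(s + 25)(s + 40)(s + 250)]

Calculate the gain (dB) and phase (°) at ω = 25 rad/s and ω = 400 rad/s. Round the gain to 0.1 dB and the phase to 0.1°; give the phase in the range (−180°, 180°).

ω = 25: -58.4 dB, 2.7°; ω = 400: -79.6 dB, -139.0°

At s = jω = j25:
zero (s+2): 2 + j25 → |·| = √(2²+25²) = √629 ≈ 25.08, ∠ = arctan(25/2) ≈ 85.43°
pole (s+25): 25 + j25 → |·| = √(25²+25²) = √1250 ≈ 35.355, ∠ = arctan(25/25) ≈ 45.00°
pole (s+40): 40 + j25 → |·| = √(40²+25²) = √2225 ≈ 47.17, ∠ = arctan(25/40) ≈ 32.01°
pole (s+250): 250 + j25 → |·| = √(250²+25²) = √63125 ≈ 251.25, ∠ = arctan(25/250) ≈ 5.71°
|L| = 20 · 25.08 / 4.1901e+05 ≈ 0.0011971
Gain = 20 log₁₀(0.0011971) ≈ -58.44 dB
∠L = 85.43° − 82.72° = 2.71°

At s = jω = j400:
zero (s+2): 2 + j400 → |·| = √(2²+400²) = √160004 ≈ 400, ∠ = arctan(400/2) ≈ 89.71°
pole (s+25): 25 + j400 → |·| = √(25²+400²) = √160625 ≈ 400.78, ∠ = arctan(400/25) ≈ 86.42°
pole (s+40): 40 + j400 → |·| = √(40²+400²) = √161600 ≈ 402, ∠ = arctan(400/40) ≈ 84.29°
pole (s+250): 250 + j400 → |·| = √(250²+400²) = √222500 ≈ 471.7, ∠ = arctan(400/250) ≈ 57.99°
|L| = 20 · 400 / 7.5997e+07 ≈ 0.00010527
Gain = 20 log₁₀(0.00010527) ≈ -79.55 dB
∠L = 89.71° − 228.70° = -138.99°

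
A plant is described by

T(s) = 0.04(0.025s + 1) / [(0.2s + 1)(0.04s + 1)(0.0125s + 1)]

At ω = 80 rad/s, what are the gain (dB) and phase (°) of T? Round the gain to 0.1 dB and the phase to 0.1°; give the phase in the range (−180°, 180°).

At ω = 80 rad/s:
zero (1 + j80·0.025) = 1 + j2 → |·| ≈ 2.2361, ∠ ≈ 63.43°
pole (1 + j80·0.2) = 1 + j16 → |·| ≈ 16.031, ∠ ≈ 86.42°
pole (1 + j80·0.04) = 1 + j3.2 → |·| ≈ 3.3526, ∠ ≈ 72.65°
pole (1 + j80·0.0125) = 1 + j1 → |·| ≈ 1.4142, ∠ ≈ 45.00°
|T| = 0.04 · 2.2361 / (16.031 · 3.3526 · 1.4142) ≈ 0.0011768
Gain = 20 log₁₀(0.0011768) ≈ -58.59 dB
∠T = (63.43°) − (86.42° + 72.65° + 45.00°) = -140.64°

-58.6 dB, -140.6°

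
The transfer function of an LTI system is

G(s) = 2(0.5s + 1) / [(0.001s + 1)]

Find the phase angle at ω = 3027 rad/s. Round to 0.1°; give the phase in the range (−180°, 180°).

At ω = 3027 rad/s:
zero (1 + j3027·0.5) = 1 + j1513.5 → |·| ≈ 1513.5, ∠ ≈ 89.96°
pole (1 + j3027·0.001) = 1 + j3.027 → |·| ≈ 3.1879, ∠ ≈ 71.72°
∠G = (89.96°) − (71.72°) = 18.24°

18.2°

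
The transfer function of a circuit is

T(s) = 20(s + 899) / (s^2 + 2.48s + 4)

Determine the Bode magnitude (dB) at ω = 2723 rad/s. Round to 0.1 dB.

At s = jω = j2723:
zero (s+899): 899 + j2723 → |·| = √(899²+2723²) = √8222930 ≈ 2867.6, ∠ = arctan(2723/899) ≈ 71.73°
quadratic: (j2723)² + 2.48·j2723 + 4 = -7414725 + j6753.04 → |·| ≈ 7.4147e+06, ∠ ≈ 179.95°
|T| = 20 · 2867.6 / 7.4147e+06 ≈ 0.0077349
Gain = 20 log₁₀(0.0077349) ≈ -42.23 dB

-42.2 dB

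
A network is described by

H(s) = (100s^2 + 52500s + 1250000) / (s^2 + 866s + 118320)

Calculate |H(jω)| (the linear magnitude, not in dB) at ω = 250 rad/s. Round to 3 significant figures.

62.8

Substitute s = j250:
Numerator: 100(j250)^2 + 52500(j250) + 1250000 = -5000000 + j13125000
Denominator: (j250)^2 + 866(j250) + 118320 = 55820 + j216500
|N| = √(5000000² + 13125000²) ≈ 1.4045e+07, ∠N ≈ 110.85°
|D| = √(55820² + 216500²) ≈ 2.2358e+05, ∠D ≈ 75.54°
|H| = 1.4045e+07 / 2.2358e+05 ≈ 62.819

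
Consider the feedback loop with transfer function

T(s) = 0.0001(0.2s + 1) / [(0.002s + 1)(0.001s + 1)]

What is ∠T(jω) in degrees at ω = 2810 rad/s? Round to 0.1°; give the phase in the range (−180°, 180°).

-60.4°

At ω = 2810 rad/s:
zero (1 + j2810·0.2) = 1 + j562 → |·| ≈ 562, ∠ ≈ 89.90°
pole (1 + j2810·0.002) = 1 + j5.62 → |·| ≈ 5.7083, ∠ ≈ 79.91°
pole (1 + j2810·0.001) = 1 + j2.81 → |·| ≈ 2.9826, ∠ ≈ 70.41°
∠T = (89.90°) − (79.91° + 70.41°) = -60.42°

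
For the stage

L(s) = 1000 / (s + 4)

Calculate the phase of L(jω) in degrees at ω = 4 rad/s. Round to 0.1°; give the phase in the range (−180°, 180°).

-45.0°

At s = jω = j4:
pole (s+4): 4 + j4 → |·| = √(4²+4²) = √32 ≈ 5.6569, ∠ = arctan(4/4) ≈ 45.00°
∠L = 0.00° − 45.00° = -45.00°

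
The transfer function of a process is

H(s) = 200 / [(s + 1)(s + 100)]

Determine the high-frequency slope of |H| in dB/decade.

-40 dB/decade

Each pole contributes −20 dB/decade at high frequency; each zero contributes +20 dB/decade.
Net: 0 zero(s) − 2 pole(s) → -40 dB/decade.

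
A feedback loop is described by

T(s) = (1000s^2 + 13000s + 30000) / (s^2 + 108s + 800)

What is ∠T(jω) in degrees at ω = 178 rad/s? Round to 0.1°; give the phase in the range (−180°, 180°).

27.7°

Substitute s = j178:
Numerator: 1000(j178)^2 + 13000(j178) + 30000 = -31654000 + j2314000
Denominator: (j178)^2 + 108(j178) + 800 = -30884 + j19224
|N| = √(31654000² + 2314000²) ≈ 3.1738e+07, ∠N ≈ 175.82°
|D| = √(30884² + 19224²) ≈ 36378, ∠D ≈ 148.10°
∠T = 175.82° − 148.10° = 27.72°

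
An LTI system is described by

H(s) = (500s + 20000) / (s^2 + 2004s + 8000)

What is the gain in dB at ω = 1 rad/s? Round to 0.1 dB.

7.7 dB

Substitute s = j1:
Numerator: 500(j1) + 20000 = 20000 + j500
Denominator: (j1)^2 + 2004(j1) + 8000 = 7999 + j2004
|N| = √(20000² + 500²) ≈ 20006, ∠N ≈ 1.43°
|D| = √(7999² + 2004²) ≈ 8246.2, ∠D ≈ 14.06°
|H| = 20006 / 8246.2 ≈ 2.4261
Gain = 20 log₁₀(2.4261) ≈ 7.70 dB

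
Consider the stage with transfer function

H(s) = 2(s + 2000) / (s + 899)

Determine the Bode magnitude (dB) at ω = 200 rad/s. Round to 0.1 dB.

12.8 dB

At s = jω = j200:
zero (s+2000): 2000 + j200 → |·| = √(2000²+200²) = √4040000 ≈ 2010, ∠ = arctan(200/2000) ≈ 5.71°
pole (s+899): 899 + j200 → |·| = √(899²+200²) = √848201 ≈ 920.98, ∠ = arctan(200/899) ≈ 12.54°
|H| = 2 · 2010 / 920.98 ≈ 4.3649
Gain = 20 log₁₀(4.3649) ≈ 12.80 dB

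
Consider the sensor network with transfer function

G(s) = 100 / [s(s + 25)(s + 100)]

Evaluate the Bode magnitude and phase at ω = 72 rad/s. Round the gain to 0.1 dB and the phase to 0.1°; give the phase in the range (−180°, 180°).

At s = jω = j72:
pole (s+25): 25 + j72 → |·| = √(25²+72²) = √5809 ≈ 76.217, ∠ = arctan(72/25) ≈ 70.85°
pole (s+100): 100 + j72 → |·| = √(100²+72²) = √15184 ≈ 123.22, ∠ = arctan(72/100) ≈ 35.75°
pole at origin: |s| = 72, ∠ = 90.00° (in denominator)
|G| = 100 / 6.7619e+05 ≈ 0.00014789
Gain = 20 log₁₀(0.00014789) ≈ -76.60 dB
∠G = 0.00° − 196.60° = -196.60° ≡ 163.40° (principal value)

-76.6 dB, 163.4°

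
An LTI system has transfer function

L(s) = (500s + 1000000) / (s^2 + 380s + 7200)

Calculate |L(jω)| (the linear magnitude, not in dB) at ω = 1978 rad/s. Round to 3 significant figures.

Substitute s = j1978:
Numerator: 500(j1978) + 1000000 = 1000000 + j989000
Denominator: (j1978)^2 + 380(j1978) + 7200 = -3905284 + j751640
|N| = √(1000000² + 989000²) ≈ 1.4065e+06, ∠N ≈ 44.68°
|D| = √(3905284² + 751640²) ≈ 3.977e+06, ∠D ≈ 169.11°
|L| = 1.4065e+06 / 3.977e+06 ≈ 0.35366

0.354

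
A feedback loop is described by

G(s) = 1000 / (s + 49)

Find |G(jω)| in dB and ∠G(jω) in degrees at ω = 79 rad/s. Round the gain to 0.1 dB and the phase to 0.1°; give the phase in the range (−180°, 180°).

20.6 dB, -58.2°

At s = jω = j79:
pole (s+49): 49 + j79 → |·| = √(49²+79²) = √8642 ≈ 92.962, ∠ = arctan(79/49) ≈ 58.19°
|G| = 1000 / 92.962 ≈ 10.757
Gain = 20 log₁₀(10.757) ≈ 20.63 dB
∠G = 0.00° − 58.19° = -58.19°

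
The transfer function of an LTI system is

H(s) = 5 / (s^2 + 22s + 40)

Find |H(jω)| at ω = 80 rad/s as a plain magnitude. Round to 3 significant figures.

0.000758

Substitute s = j80:
Numerator: 5 = 5 + j0
Denominator: (j80)^2 + 22(j80) + 40 = -6360 + j1760
|N| = √(5² + 0²) ≈ 5, ∠N ≈ 0.00°
|D| = √(6360² + 1760²) ≈ 6599, ∠D ≈ 164.53°
|H| = 5 / 6599 ≈ 0.00075769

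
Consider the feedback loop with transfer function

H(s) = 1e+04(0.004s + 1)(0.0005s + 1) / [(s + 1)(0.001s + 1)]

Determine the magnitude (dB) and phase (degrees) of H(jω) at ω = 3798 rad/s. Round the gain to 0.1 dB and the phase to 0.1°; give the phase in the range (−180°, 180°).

At ω = 3798 rad/s:
zero (1 + j3798·0.004) = 1 + j15.192 → |·| ≈ 15.225, ∠ ≈ 86.23°
zero (1 + j3798·0.0005) = 1 + j1.899 → |·| ≈ 2.1462, ∠ ≈ 62.23°
pole (1 + j3798·1) = 1 + j3798 → |·| ≈ 3798, ∠ ≈ 89.98°
pole (1 + j3798·0.001) = 1 + j3.798 → |·| ≈ 3.9274, ∠ ≈ 75.25°
|H| = 1e+04 · 15.225 · 2.1462 / (3798 · 3.9274) ≈ 21.906
Gain = 20 log₁₀(21.906) ≈ 26.81 dB
∠H = (86.23° + 62.23°) − (89.98° + 75.25°) = -16.77°

26.8 dB, -16.8°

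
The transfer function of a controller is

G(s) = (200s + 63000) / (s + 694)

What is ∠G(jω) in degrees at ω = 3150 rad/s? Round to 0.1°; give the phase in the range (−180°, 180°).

6.7°

Substitute s = j3150:
Numerator: 200(j3150) + 63000 = 63000 + j630000
Denominator: (j3150) + 694 = 694 + j3150
|N| = √(63000² + 630000²) ≈ 6.3314e+05, ∠N ≈ 84.29°
|D| = √(694² + 3150²) ≈ 3225.5, ∠D ≈ 77.58°
∠G = 84.29° − 77.58° = 6.71°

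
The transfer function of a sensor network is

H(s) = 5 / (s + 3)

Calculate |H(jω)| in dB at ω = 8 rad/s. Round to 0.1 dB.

Substitute s = j8:
Numerator: 5 = 5 + j0
Denominator: (j8) + 3 = 3 + j8
|N| = √(5² + 0²) ≈ 5, ∠N ≈ 0.00°
|D| = √(3² + 8²) ≈ 8.544, ∠D ≈ 69.44°
|H| = 5 / 8.544 ≈ 0.58521
Gain = 20 log₁₀(0.58521) ≈ -4.65 dB

-4.7 dB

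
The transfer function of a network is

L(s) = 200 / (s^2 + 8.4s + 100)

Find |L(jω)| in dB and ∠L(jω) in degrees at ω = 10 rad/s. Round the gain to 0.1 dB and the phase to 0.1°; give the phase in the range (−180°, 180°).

At s = jω = j10:
quadratic: (j10)² + 8.4·j10 + 100 = 0 + j84 → |·| ≈ 84, ∠ ≈ 90.00°
|L| = 200 / 84 ≈ 2.381
Gain = 20 log₁₀(2.381) ≈ 7.54 dB
∠L = 0.00° − 90.00° = -90.00°

7.5 dB, -90.0°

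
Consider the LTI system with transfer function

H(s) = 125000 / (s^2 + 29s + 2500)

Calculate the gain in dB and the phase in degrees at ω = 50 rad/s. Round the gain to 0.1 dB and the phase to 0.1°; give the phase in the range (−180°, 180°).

At s = jω = j50:
quadratic: (j50)² + 29·j50 + 2500 = 0 + j1450 → |·| ≈ 1450, ∠ ≈ 90.00°
|H| = 125000 / 1450 ≈ 86.207
Gain = 20 log₁₀(86.207) ≈ 38.71 dB
∠H = 0.00° − 90.00° = -90.00°

38.7 dB, -90.0°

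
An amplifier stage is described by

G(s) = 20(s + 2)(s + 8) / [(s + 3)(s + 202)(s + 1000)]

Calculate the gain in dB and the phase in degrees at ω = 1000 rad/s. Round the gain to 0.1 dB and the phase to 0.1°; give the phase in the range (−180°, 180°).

-37.2 dB, -34.0°

At s = jω = j1000:
zero (s+2): 2 + j1000 → |·| = √(2²+1000²) = √1000004 ≈ 1000, ∠ = arctan(1000/2) ≈ 89.89°
zero (s+8): 8 + j1000 → |·| = √(8²+1000²) = √1000064 ≈ 1000, ∠ = arctan(1000/8) ≈ 89.54°
pole (s+3): 3 + j1000 → |·| = √(3²+1000²) = √1000009 ≈ 1000, ∠ = arctan(1000/3) ≈ 89.83°
pole (s+202): 202 + j1000 → |·| = √(202²+1000²) = √1040804 ≈ 1020.2, ∠ = arctan(1000/202) ≈ 78.58°
pole (s+1000): 1000 + j1000 → |·| = √(1000²+1000²) = √2000000 ≈ 1414.2, ∠ = arctan(1000/1000) ≈ 45.00°
|G| = 20 · 1e+06 / 1.4428e+09 ≈ 0.013862
Gain = 20 log₁₀(0.013862) ≈ -37.16 dB
∠G = 179.43° − 213.41° = -33.98°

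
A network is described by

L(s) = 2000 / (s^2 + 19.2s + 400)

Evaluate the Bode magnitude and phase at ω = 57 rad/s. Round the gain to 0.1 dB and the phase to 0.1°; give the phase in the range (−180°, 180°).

At s = jω = j57:
quadratic: (j57)² + 19.2·j57 + 400 = -2849 + j1094.4 → |·| ≈ 3052, ∠ ≈ 158.99°
|L| = 2000 / 3052 ≈ 0.65531
Gain = 20 log₁₀(0.65531) ≈ -3.67 dB
∠L = 0.00° − 158.99° = -158.99°

-3.7 dB, -159.0°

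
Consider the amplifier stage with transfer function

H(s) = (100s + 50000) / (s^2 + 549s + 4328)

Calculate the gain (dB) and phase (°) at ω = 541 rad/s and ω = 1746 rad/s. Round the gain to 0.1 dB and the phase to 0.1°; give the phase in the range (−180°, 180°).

ω = 541: -15.0 dB, -86.9°; ω = 1746: -24.9 dB, -88.5°

Substitute s = j541:
Numerator: 100(j541) + 50000 = 50000 + j54100
Denominator: (j541)^2 + 549(j541) + 4328 = -288353 + j297009
|N| = √(50000² + 54100²) ≈ 73667, ∠N ≈ 47.26°
|D| = √(288353² + 297009²) ≈ 4.1396e+05, ∠D ≈ 134.15°
|H| = 73667 / 4.1396e+05 ≈ 0.17796
Gain = 20 log₁₀(0.17796) ≈ -14.99 dB
∠H = 47.26° − 134.15° = -86.89°

Substitute s = j1746:
Numerator: 100(j1746) + 50000 = 50000 + j174600
Denominator: (j1746)^2 + 549(j1746) + 4328 = -3044188 + j958554
|N| = √(50000² + 174600²) ≈ 1.8162e+05, ∠N ≈ 74.02°
|D| = √(3044188² + 958554²) ≈ 3.1915e+06, ∠D ≈ 162.52°
|H| = 1.8162e+05 / 3.1915e+06 ≈ 0.056907
Gain = 20 log₁₀(0.056907) ≈ -24.90 dB
∠H = 74.02° − 162.52° = -88.50°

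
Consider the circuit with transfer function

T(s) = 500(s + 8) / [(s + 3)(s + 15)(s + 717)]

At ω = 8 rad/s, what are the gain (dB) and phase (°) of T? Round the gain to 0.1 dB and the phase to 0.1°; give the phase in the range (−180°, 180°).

-25.3 dB, -53.2°

At s = jω = j8:
zero (s+8): 8 + j8 → |·| = √(8²+8²) = √128 ≈ 11.314, ∠ = arctan(8/8) ≈ 45.00°
pole (s+3): 3 + j8 → |·| = √(3²+8²) = √73 ≈ 8.544, ∠ = arctan(8/3) ≈ 69.44°
pole (s+15): 15 + j8 → |·| = √(15²+8²) = √289 ≈ 17, ∠ = arctan(8/15) ≈ 28.07°
pole (s+717): 717 + j8 → |·| = √(717²+8²) = √514153 ≈ 717.04, ∠ = arctan(8/717) ≈ 0.64°
|T| = 500 · 11.314 / 1.0415e+05 ≈ 0.054316
Gain = 20 log₁₀(0.054316) ≈ -25.30 dB
∠T = 45.00° − 98.15° = -53.15°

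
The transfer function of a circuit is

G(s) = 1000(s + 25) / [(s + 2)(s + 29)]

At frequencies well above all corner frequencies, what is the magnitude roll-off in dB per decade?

Each pole contributes −20 dB/decade at high frequency; each zero contributes +20 dB/decade.
Net: 1 zero(s) − 2 pole(s) → -20 dB/decade.

-20 dB/decade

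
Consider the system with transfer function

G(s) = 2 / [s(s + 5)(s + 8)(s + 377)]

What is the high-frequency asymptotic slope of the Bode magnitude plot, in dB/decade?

-80 dB/decade

Each pole contributes −20 dB/decade at high frequency; each zero contributes +20 dB/decade.
Net: 0 zero(s) − 4 pole(s) → -80 dB/decade.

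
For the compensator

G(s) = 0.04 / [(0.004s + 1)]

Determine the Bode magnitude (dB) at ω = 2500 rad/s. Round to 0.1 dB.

-48.0 dB

At ω = 2500 rad/s:
pole (1 + j2500·0.004) = 1 + j10 → |·| ≈ 10.05, ∠ ≈ 84.29°
|G| = 0.04 · 1 / (10.05) ≈ 0.0039801
Gain = 20 log₁₀(0.0039801) ≈ -48.00 dB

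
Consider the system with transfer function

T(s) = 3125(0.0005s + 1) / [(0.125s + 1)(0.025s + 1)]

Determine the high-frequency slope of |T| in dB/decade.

Each pole contributes −20 dB/decade at high frequency; each zero contributes +20 dB/decade.
Net: 1 zero(s) − 2 pole(s) → -20 dB/decade.

-20 dB/decade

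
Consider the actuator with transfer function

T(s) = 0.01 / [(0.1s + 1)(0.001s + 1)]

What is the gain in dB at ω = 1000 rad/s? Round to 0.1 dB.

-83.0 dB

At ω = 1000 rad/s:
pole (1 + j1000·0.1) = 1 + j100 → |·| ≈ 100, ∠ ≈ 89.43°
pole (1 + j1000·0.001) = 1 + j1 → |·| ≈ 1.4142, ∠ ≈ 45.00°
|T| = 0.01 · 1 / (100 · 1.4142) ≈ 7.0711e-05
Gain = 20 log₁₀(7.0711e-05) ≈ -83.01 dB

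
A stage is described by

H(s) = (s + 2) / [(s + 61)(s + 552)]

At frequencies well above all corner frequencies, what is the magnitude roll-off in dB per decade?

Each pole contributes −20 dB/decade at high frequency; each zero contributes +20 dB/decade.
Net: 1 zero(s) − 2 pole(s) → -20 dB/decade.

-20 dB/decade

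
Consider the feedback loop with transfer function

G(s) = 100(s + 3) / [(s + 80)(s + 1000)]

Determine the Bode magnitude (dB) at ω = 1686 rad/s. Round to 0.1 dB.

At s = jω = j1686:
zero (s+3): 3 + j1686 → |·| = √(3²+1686²) = √2842605 ≈ 1686, ∠ = arctan(1686/3) ≈ 89.90°
pole (s+80): 80 + j1686 → |·| = √(80²+1686²) = √2848996 ≈ 1687.9, ∠ = arctan(1686/80) ≈ 87.28°
pole (s+1000): 1000 + j1686 → |·| = √(1000²+1686²) = √3842596 ≈ 1960.3, ∠ = arctan(1686/1000) ≈ 59.33°
|G| = 100 · 1686 / 3.3088e+06 ≈ 0.050955
Gain = 20 log₁₀(0.050955) ≈ -25.86 dB

-25.9 dB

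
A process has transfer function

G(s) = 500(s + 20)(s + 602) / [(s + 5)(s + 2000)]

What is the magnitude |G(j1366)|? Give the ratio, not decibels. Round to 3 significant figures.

At s = jω = j1366:
zero (s+20): 20 + j1366 → |·| = √(20²+1366²) = √1866356 ≈ 1366.1, ∠ = arctan(1366/20) ≈ 89.16°
zero (s+602): 602 + j1366 → |·| = √(602²+1366²) = √2228360 ≈ 1492.8, ∠ = arctan(1366/602) ≈ 66.22°
pole (s+5): 5 + j1366 → |·| = √(5²+1366²) = √1865981 ≈ 1366, ∠ = arctan(1366/5) ≈ 89.79°
pole (s+2000): 2000 + j1366 → |·| = √(2000²+1366²) = √5865956 ≈ 2422, ∠ = arctan(1366/2000) ≈ 34.33°
|G| = 500 · 2.0393e+06 / 3.3085e+06 ≈ 308.19

308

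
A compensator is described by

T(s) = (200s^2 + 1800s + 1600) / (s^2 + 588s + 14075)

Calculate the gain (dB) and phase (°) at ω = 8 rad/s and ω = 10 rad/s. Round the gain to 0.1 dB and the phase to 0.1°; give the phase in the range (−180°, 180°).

ω = 8: 1.8 dB, 109.3°; ω = 10: 4.6 dB, 112.8°

Substitute s = j8:
Numerator: 200(j8)^2 + 1800(j8) + 1600 = -11200 + j14400
Denominator: (j8)^2 + 588(j8) + 14075 = 14011 + j4704
|N| = √(11200² + 14400²) ≈ 18243, ∠N ≈ 127.87°
|D| = √(14011² + 4704²) ≈ 14780, ∠D ≈ 18.56°
|T| = 18243 / 14780 ≈ 1.2343
Gain = 20 log₁₀(1.2343) ≈ 1.83 dB
∠T = 127.87° − 18.56° = 109.31°

Substitute s = j10:
Numerator: 200(j10)^2 + 1800(j10) + 1600 = -18400 + j18000
Denominator: (j10)^2 + 588(j10) + 14075 = 13975 + j5880
|N| = √(18400² + 18000²) ≈ 25740, ∠N ≈ 135.63°
|D| = √(13975² + 5880²) ≈ 15162, ∠D ≈ 22.82°
|T| = 25740 / 15162 ≈ 1.6977
Gain = 20 log₁₀(1.6977) ≈ 4.60 dB
∠T = 135.63° − 22.82° = 112.81°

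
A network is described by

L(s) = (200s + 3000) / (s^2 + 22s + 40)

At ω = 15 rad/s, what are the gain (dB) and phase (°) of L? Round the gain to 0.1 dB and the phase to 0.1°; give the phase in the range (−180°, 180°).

Substitute s = j15:
Numerator: 200(j15) + 3000 = 3000 + j3000
Denominator: (j15)^2 + 22(j15) + 40 = -185 + j330
|N| = √(3000² + 3000²) ≈ 4242.6, ∠N ≈ 45.00°
|D| = √(185² + 330²) ≈ 378.32, ∠D ≈ 119.28°
|L| = 4242.6 / 378.32 ≈ 11.214
Gain = 20 log₁₀(11.214) ≈ 21.00 dB
∠L = 45.00° − 119.28° = -74.28°

21.0 dB, -74.3°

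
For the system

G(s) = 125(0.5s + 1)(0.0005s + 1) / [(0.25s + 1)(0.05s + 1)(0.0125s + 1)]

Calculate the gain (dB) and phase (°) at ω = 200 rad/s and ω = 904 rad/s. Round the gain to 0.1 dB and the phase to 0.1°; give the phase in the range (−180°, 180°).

ω = 200: 19.4 dB, -146.2°; ω = 904: -5.4 dB, -149.2°

At ω = 200 rad/s:
zero (1 + j200·0.5) = 1 + j100 → |·| ≈ 100, ∠ ≈ 89.43°
zero (1 + j200·0.0005) = 1 + j0.1 → |·| ≈ 1.005, ∠ ≈ 5.71°
pole (1 + j200·0.25) = 1 + j50 → |·| ≈ 50.01, ∠ ≈ 88.85°
pole (1 + j200·0.05) = 1 + j10 → |·| ≈ 10.05, ∠ ≈ 84.29°
pole (1 + j200·0.0125) = 1 + j2.5 → |·| ≈ 2.6926, ∠ ≈ 68.20°
|G| = 125 · 100 · 1.005 / (50.01 · 10.05 · 2.6926) ≈ 9.2828
Gain = 20 log₁₀(9.2828) ≈ 19.35 dB
∠G = (89.43° + 5.71°) − (88.85° + 84.29° + 68.20°) = -146.20°

At ω = 904 rad/s:
zero (1 + j904·0.5) = 1 + j452 → |·| ≈ 452, ∠ ≈ 89.87°
zero (1 + j904·0.0005) = 1 + j0.452 → |·| ≈ 1.0974, ∠ ≈ 24.32°
pole (1 + j904·0.25) = 1 + j226 → |·| ≈ 226, ∠ ≈ 89.75°
pole (1 + j904·0.05) = 1 + j45.2 → |·| ≈ 45.211, ∠ ≈ 88.73°
pole (1 + j904·0.0125) = 1 + j11.3 → |·| ≈ 11.344, ∠ ≈ 84.94°
|G| = 125 · 452 · 1.0974 / (226 · 45.211 · 11.344) ≈ 0.53493
Gain = 20 log₁₀(0.53493) ≈ -5.43 dB
∠G = (89.87° + 24.32°) − (89.75° + 88.73° + 84.94°) = -149.23°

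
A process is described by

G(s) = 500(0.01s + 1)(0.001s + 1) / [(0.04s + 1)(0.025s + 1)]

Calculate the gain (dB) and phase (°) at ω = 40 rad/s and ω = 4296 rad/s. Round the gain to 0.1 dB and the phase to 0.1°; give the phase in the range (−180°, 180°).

ω = 40: 46.1 dB, -78.9°; ω = 4296: 14.2 dB, -13.6°

At ω = 40 rad/s:
zero (1 + j40·0.01) = 1 + j0.4 → |·| ≈ 1.077, ∠ ≈ 21.80°
zero (1 + j40·0.001) = 1 + j0.04 → |·| ≈ 1.0008, ∠ ≈ 2.29°
pole (1 + j40·0.04) = 1 + j1.6 → |·| ≈ 1.8868, ∠ ≈ 57.99°
pole (1 + j40·0.025) = 1 + j1 → |·| ≈ 1.4142, ∠ ≈ 45.00°
|G| = 500 · 1.077 · 1.0008 / (1.8868 · 1.4142) ≈ 201.97
Gain = 20 log₁₀(201.97) ≈ 46.11 dB
∠G = (21.80° + 2.29°) − (57.99° + 45.00°) = -78.90°

At ω = 4296 rad/s:
zero (1 + j4296·0.01) = 1 + j42.96 → |·| ≈ 42.972, ∠ ≈ 88.67°
zero (1 + j4296·0.001) = 1 + j4.296 → |·| ≈ 4.4109, ∠ ≈ 76.90°
pole (1 + j4296·0.04) = 1 + j171.84 → |·| ≈ 171.84, ∠ ≈ 89.67°
pole (1 + j4296·0.025) = 1 + j107.4 → |·| ≈ 107.4, ∠ ≈ 89.47°
|G| = 500 · 42.972 · 4.4109 / (171.84 · 107.4) ≈ 5.1352
Gain = 20 log₁₀(5.1352) ≈ 14.21 dB
∠G = (88.67° + 76.90°) − (89.67° + 89.47°) = -13.57°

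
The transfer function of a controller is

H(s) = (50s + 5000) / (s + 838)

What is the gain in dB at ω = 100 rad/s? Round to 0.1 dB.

Substitute s = j100:
Numerator: 50(j100) + 5000 = 5000 + j5000
Denominator: (j100) + 838 = 838 + j100
|N| = √(5000² + 5000²) ≈ 7071.1, ∠N ≈ 45.00°
|D| = √(838² + 100²) ≈ 843.95, ∠D ≈ 6.81°
|H| = 7071.1 / 843.95 ≈ 8.3786
Gain = 20 log₁₀(8.3786) ≈ 18.46 dB

18.5 dB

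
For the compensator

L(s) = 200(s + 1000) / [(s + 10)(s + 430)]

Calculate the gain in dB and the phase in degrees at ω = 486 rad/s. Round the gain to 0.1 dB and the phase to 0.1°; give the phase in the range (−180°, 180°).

At s = jω = j486:
zero (s+1000): 1000 + j486 → |·| = √(1000²+486²) = √1236196 ≈ 1111.8, ∠ = arctan(486/1000) ≈ 25.92°
pole (s+10): 10 + j486 → |·| = √(10²+486²) = √236296 ≈ 486.1, ∠ = arctan(486/10) ≈ 88.82°
pole (s+430): 430 + j486 → |·| = √(430²+486²) = √421096 ≈ 648.92, ∠ = arctan(486/430) ≈ 48.50°
|L| = 200 · 1111.8 / 3.1544e+05 ≈ 0.70492
Gain = 20 log₁₀(0.70492) ≈ -3.04 dB
∠L = 25.92° − 137.32° = -111.40°

-3.0 dB, -111.4°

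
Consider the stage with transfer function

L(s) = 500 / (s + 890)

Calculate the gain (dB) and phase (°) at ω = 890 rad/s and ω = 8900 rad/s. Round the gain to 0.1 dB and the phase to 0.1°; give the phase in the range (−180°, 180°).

At s = jω = j890:
pole (s+890): 890 + j890 → |·| = √(890²+890²) = √1584200 ≈ 1258.7, ∠ = arctan(890/890) ≈ 45.00°
|L| = 500 / 1258.7 ≈ 0.39724
Gain = 20 log₁₀(0.39724) ≈ -8.02 dB
∠L = 0.00° − 45.00° = -45.00°

At s = jω = j8900:
pole (s+890): 890 + j8900 → |·| = √(890²+8900²) = √80002100 ≈ 8944.4, ∠ = arctan(8900/890) ≈ 84.29°
|L| = 500 / 8944.4 ≈ 0.055901
Gain = 20 log₁₀(0.055901) ≈ -25.05 dB
∠L = 0.00° − 84.29° = -84.29°

ω = 890: -8.0 dB, -45.0°; ω = 8900: -25.1 dB, -84.3°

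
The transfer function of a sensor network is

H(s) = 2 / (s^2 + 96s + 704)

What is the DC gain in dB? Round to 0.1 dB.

H(0) = 2 / 704 ≈ 0.0028409
20 log₁₀(0.0028409) ≈ -50.93 dB

-50.9 dB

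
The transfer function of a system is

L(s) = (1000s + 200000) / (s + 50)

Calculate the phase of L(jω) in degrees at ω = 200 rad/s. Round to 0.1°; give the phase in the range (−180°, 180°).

-31.0°

Substitute s = j200:
Numerator: 1000(j200) + 200000 = 200000 + j200000
Denominator: (j200) + 50 = 50 + j200
|N| = √(200000² + 200000²) ≈ 2.8284e+05, ∠N ≈ 45.00°
|D| = √(50² + 200²) ≈ 206.16, ∠D ≈ 75.96°
∠L = 45.00° − 75.96° = -30.96°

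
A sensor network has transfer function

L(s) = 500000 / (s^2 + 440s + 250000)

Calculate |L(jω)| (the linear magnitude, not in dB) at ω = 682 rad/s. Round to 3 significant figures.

At s = jω = j682:
quadratic: (j682)² + 440·j682 + 250000 = -215124 + j300080 → |·| ≈ 3.6922e+05, ∠ ≈ 125.64°
|L| = 500000 / 3.6922e+05 ≈ 1.3542

1.35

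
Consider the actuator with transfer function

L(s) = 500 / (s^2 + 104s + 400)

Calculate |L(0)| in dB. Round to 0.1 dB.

1.9 dB

L(0) = 500 / 400 = 1.25
20 log₁₀(1.25) ≈ 1.94 dB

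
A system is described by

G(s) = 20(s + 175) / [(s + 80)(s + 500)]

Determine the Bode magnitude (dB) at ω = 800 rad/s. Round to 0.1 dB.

-33.3 dB

At s = jω = j800:
zero (s+175): 175 + j800 → |·| = √(175²+800²) = √670625 ≈ 818.92, ∠ = arctan(800/175) ≈ 77.66°
pole (s+80): 80 + j800 → |·| = √(80²+800²) = √646400 ≈ 803.99, ∠ = arctan(800/80) ≈ 84.29°
pole (s+500): 500 + j800 → |·| = √(500²+800²) = √890000 ≈ 943.4, ∠ = arctan(800/500) ≈ 57.99°
|G| = 20 · 818.92 / 7.5848e+05 ≈ 0.021594
Gain = 20 log₁₀(0.021594) ≈ -33.31 dB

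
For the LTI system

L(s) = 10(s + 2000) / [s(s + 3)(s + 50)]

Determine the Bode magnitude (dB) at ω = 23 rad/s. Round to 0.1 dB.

-3.3 dB

At s = jω = j23:
zero (s+2000): 2000 + j23 → |·| = √(2000²+23²) = √4000529 ≈ 2000.1, ∠ = arctan(23/2000) ≈ 0.66°
pole (s+3): 3 + j23 → |·| = √(3²+23²) = √538 ≈ 23.195, ∠ = arctan(23/3) ≈ 82.57°
pole (s+50): 50 + j23 → |·| = √(50²+23²) = √3029 ≈ 55.036, ∠ = arctan(23/50) ≈ 24.70°
pole at origin: |s| = 23, ∠ = 90.00° (in denominator)
|L| = 10 · 2000.1 / 29361 ≈ 0.68121
Gain = 20 log₁₀(0.68121) ≈ -3.33 dB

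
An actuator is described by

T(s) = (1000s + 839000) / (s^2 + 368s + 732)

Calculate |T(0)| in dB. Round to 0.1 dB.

61.2 dB

T(0) = 839000 / 732 ≈ 1146.2
20 log₁₀(1146.2) ≈ 61.19 dB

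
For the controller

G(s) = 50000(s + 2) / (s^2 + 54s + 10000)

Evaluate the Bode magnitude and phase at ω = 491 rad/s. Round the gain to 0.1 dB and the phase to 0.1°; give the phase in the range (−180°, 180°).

At s = jω = j491:
zero (s+2): 2 + j491 → |·| = √(2²+491²) = √241085 ≈ 491, ∠ = arctan(491/2) ≈ 89.77°
quadratic: (j491)² + 54·j491 + 10000 = -231081 + j26514 → |·| ≈ 2.326e+05, ∠ ≈ 173.45°
|G| = 50000 · 491 / 2.326e+05 ≈ 105.55
Gain = 20 log₁₀(105.55) ≈ 40.47 dB
∠G = 89.77° − 173.45° = -83.68°

40.5 dB, -83.7°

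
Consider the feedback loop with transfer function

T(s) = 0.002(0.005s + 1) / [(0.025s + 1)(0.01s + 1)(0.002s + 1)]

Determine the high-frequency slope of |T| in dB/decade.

-40 dB/decade

Each pole contributes −20 dB/decade at high frequency; each zero contributes +20 dB/decade.
Net: 1 zero(s) − 3 pole(s) → -40 dB/decade.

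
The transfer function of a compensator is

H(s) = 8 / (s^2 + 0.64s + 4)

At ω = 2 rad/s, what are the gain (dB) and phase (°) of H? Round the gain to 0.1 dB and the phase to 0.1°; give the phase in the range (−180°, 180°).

At s = jω = j2:
quadratic: (j2)² + 0.64·j2 + 4 = 0 + j1.28 → |·| ≈ 1.28, ∠ ≈ 90.00°
|H| = 8 / 1.28 ≈ 6.25
Gain = 20 log₁₀(6.25) ≈ 15.92 dB
∠H = 0.00° − 90.00° = -90.00°

15.9 dB, -90.0°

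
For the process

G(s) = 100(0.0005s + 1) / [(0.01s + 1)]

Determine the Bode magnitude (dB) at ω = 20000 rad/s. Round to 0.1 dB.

At ω = 20000 rad/s:
zero (1 + j20000·0.0005) = 1 + j10 → |·| ≈ 10.05, ∠ ≈ 84.29°
pole (1 + j20000·0.01) = 1 + j200 → |·| ≈ 200, ∠ ≈ 89.71°
|G| = 100 · 10.05 / (200) ≈ 5.025
Gain = 20 log₁₀(5.025) ≈ 14.02 dB

14.0 dB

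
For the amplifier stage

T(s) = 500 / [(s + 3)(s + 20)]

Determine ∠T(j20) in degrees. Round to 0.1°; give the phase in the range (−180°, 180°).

At s = jω = j20:
pole (s+3): 3 + j20 → |·| = √(3²+20²) = √409 ≈ 20.224, ∠ = arctan(20/3) ≈ 81.47°
pole (s+20): 20 + j20 → |·| = √(20²+20²) = √800 ≈ 28.284, ∠ = arctan(20/20) ≈ 45.00°
∠T = 0.00° − 126.47° = -126.47°

-126.5°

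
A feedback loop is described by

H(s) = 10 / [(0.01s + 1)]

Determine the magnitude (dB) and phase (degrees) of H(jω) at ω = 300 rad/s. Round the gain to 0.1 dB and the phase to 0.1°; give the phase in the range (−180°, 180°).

At ω = 300 rad/s:
pole (1 + j300·0.01) = 1 + j3 → |·| ≈ 3.1623, ∠ ≈ 71.57°
|H| = 10 · 1 / (3.1623) ≈ 3.1623
Gain = 20 log₁₀(3.1623) ≈ 10.00 dB
∠H = (0°) − (71.57°) = -71.57°

10.0 dB, -71.6°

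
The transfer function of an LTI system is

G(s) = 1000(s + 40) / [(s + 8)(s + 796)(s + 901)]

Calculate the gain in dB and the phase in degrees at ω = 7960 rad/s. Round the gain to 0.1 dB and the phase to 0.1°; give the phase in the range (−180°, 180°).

At s = jω = j7960:
zero (s+40): 40 + j7960 → |·| = √(40²+7960²) = √63363200 ≈ 7960.1, ∠ = arctan(7960/40) ≈ 89.71°
pole (s+8): 8 + j7960 → |·| = √(8²+7960²) = √63361664 ≈ 7960, ∠ = arctan(7960/8) ≈ 89.94°
pole (s+796): 796 + j7960 → |·| = √(796²+7960²) = √63995216 ≈ 7999.7, ∠ = arctan(7960/796) ≈ 84.29°
pole (s+901): 901 + j7960 → |·| = √(901²+7960²) = √64173401 ≈ 8010.8, ∠ = arctan(7960/901) ≈ 83.54°
|G| = 1000 · 7960.1 / 5.1011e+11 ≈ 1.5605e-05
Gain = 20 log₁₀(1.5605e-05) ≈ -96.13 dB
∠G = 89.71° − 257.77° = -168.06°

-96.1 dB, -168.1°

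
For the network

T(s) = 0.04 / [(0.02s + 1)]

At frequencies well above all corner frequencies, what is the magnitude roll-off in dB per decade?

Each pole contributes −20 dB/decade at high frequency; each zero contributes +20 dB/decade.
Net: 0 zero(s) − 1 pole(s) → -20 dB/decade.

-20 dB/decade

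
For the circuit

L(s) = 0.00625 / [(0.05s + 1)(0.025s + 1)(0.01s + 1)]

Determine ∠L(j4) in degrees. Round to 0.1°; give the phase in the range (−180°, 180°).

At ω = 4 rad/s:
pole (1 + j4·0.05) = 1 + j0.2 → |·| ≈ 1.0198, ∠ ≈ 11.31°
pole (1 + j4·0.025) = 1 + j0.1 → |·| ≈ 1.005, ∠ ≈ 5.71°
pole (1 + j4·0.01) = 1 + j0.04 → |·| ≈ 1.0008, ∠ ≈ 2.29°
∠L = (0°) − (11.31° + 5.71° + 2.29°) = -19.31°

-19.3°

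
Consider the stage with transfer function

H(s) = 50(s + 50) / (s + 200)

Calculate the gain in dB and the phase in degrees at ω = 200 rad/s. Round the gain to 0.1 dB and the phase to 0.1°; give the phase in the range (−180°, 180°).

31.2 dB, 31.0°

At s = jω = j200:
zero (s+50): 50 + j200 → |·| = √(50²+200²) = √42500 ≈ 206.16, ∠ = arctan(200/50) ≈ 75.96°
pole (s+200): 200 + j200 → |·| = √(200²+200²) = √80000 ≈ 282.84, ∠ = arctan(200/200) ≈ 45.00°
|H| = 50 · 206.16 / 282.84 ≈ 36.445
Gain = 20 log₁₀(36.445) ≈ 31.23 dB
∠H = 75.96° − 45.00° = 30.96°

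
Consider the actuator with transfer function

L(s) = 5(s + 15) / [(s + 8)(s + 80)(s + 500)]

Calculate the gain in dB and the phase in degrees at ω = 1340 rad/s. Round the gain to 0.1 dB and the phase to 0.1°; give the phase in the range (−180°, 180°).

At s = jω = j1340:
zero (s+15): 15 + j1340 → |·| = √(15²+1340²) = √1795825 ≈ 1340.1, ∠ = arctan(1340/15) ≈ 89.36°
pole (s+8): 8 + j1340 → |·| = √(8²+1340²) = √1795664 ≈ 1340, ∠ = arctan(1340/8) ≈ 89.66°
pole (s+80): 80 + j1340 → |·| = √(80²+1340²) = √1802000 ≈ 1342.4, ∠ = arctan(1340/80) ≈ 86.58°
pole (s+500): 500 + j1340 → |·| = √(500²+1340²) = √2045600 ≈ 1430.2, ∠ = arctan(1340/500) ≈ 69.54°
|L| = 5 · 1340.1 / 2.5727e+09 ≈ 2.6045e-06
Gain = 20 log₁₀(2.6045e-06) ≈ -111.69 dB
∠L = 89.36° − 245.78° = -156.42°

-111.7 dB, -156.4°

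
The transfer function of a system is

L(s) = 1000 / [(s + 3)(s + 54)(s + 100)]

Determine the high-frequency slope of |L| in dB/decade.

-60 dB/decade

Each pole contributes −20 dB/decade at high frequency; each zero contributes +20 dB/decade.
Net: 0 zero(s) − 3 pole(s) → -60 dB/decade.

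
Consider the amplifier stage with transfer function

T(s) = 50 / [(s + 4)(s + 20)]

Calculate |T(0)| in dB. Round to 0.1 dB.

T(0) = 50 / (4·20) = 0.625
20 log₁₀(0.625) ≈ -4.08 dB

-4.1 dB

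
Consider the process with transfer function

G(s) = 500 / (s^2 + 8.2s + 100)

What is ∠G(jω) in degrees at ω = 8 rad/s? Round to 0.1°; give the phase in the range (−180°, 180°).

At s = jω = j8:
quadratic: (j8)² + 8.2·j8 + 100 = 36 + j65.6 → |·| ≈ 74.829, ∠ ≈ 61.24°
∠G = 0.00° − 61.24° = -61.24°

-61.2°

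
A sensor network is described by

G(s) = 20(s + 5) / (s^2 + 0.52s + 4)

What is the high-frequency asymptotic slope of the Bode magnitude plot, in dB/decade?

-20 dB/decade

Each pole contributes −20 dB/decade at high frequency; each zero contributes +20 dB/decade.
Net: 1 zero(s) − 2 pole(s) → -20 dB/decade.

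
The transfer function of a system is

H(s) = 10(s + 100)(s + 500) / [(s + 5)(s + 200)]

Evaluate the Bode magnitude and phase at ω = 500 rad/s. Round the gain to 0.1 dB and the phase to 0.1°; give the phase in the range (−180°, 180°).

At s = jω = j500:
zero (s+100): 100 + j500 → |·| = √(100²+500²) = √260000 ≈ 509.9, ∠ = arctan(500/100) ≈ 78.69°
zero (s+500): 500 + j500 → |·| = √(500²+500²) = √500000 ≈ 707.11, ∠ = arctan(500/500) ≈ 45.00°
pole (s+5): 5 + j500 → |·| = √(5²+500²) = √250025 ≈ 500.02, ∠ = arctan(500/5) ≈ 89.43°
pole (s+200): 200 + j500 → |·| = √(200²+500²) = √290000 ≈ 538.52, ∠ = arctan(500/200) ≈ 68.20°
|H| = 10 · 3.6056e+05 / 2.6927e+05 ≈ 13.39
Gain = 20 log₁₀(13.39) ≈ 22.54 dB
∠H = 123.69° − 157.63° = -33.94°

22.5 dB, -33.9°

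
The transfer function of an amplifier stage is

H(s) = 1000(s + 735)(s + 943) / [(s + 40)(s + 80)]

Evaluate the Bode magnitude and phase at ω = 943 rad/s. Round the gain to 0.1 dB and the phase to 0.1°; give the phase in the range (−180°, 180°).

At s = jω = j943:
zero (s+735): 735 + j943 → |·| = √(735²+943²) = √1429474 ≈ 1195.6, ∠ = arctan(943/735) ≈ 52.07°
zero (s+943): 943 + j943 → |·| = √(943²+943²) = √1778498 ≈ 1333.6, ∠ = arctan(943/943) ≈ 45.00°
pole (s+40): 40 + j943 → |·| = √(40²+943²) = √890849 ≈ 943.85, ∠ = arctan(943/40) ≈ 87.57°
pole (s+80): 80 + j943 → |·| = √(80²+943²) = √895649 ≈ 946.39, ∠ = arctan(943/80) ≈ 85.15°
|H| = 1000 · 1.5945e+06 / 8.9325e+05 ≈ 1785.1
Gain = 20 log₁₀(1785.1) ≈ 65.03 dB
∠H = 97.07° − 172.72° = -75.65°

65.0 dB, -75.7°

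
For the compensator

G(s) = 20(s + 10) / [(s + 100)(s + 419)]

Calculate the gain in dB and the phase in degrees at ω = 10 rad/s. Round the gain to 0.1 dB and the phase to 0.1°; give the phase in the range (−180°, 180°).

At s = jω = j10:
zero (s+10): 10 + j10 → |·| = √(10²+10²) = √200 ≈ 14.142, ∠ = arctan(10/10) ≈ 45.00°
pole (s+100): 100 + j10 → |·| = √(100²+10²) = √10100 ≈ 100.5, ∠ = arctan(10/100) ≈ 5.71°
pole (s+419): 419 + j10 → |·| = √(419²+10²) = √175661 ≈ 419.12, ∠ = arctan(10/419) ≈ 1.37°
|G| = 20 · 14.142 / 42122 ≈ 0.0067148
Gain = 20 log₁₀(0.0067148) ≈ -43.46 dB
∠G = 45.00° − 7.08° = 37.92°

-43.5 dB, 37.9°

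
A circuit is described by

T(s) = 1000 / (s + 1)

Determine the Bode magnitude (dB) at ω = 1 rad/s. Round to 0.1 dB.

At s = jω = j1:
pole (s+1): 1 + j1 → |·| = √(1²+1²) = √2 ≈ 1.4142, ∠ = arctan(1/1) ≈ 45.00°
|T| = 1000 / 1.4142 ≈ 707.11
Gain = 20 log₁₀(707.11) ≈ 56.99 dB

57.0 dB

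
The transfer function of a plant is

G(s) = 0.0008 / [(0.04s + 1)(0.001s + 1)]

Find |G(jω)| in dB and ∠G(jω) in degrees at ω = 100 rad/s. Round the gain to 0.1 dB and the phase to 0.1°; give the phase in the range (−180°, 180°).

At ω = 100 rad/s:
pole (1 + j100·0.04) = 1 + j4 → |·| ≈ 4.1231, ∠ ≈ 75.96°
pole (1 + j100·0.001) = 1 + j0.1 → |·| ≈ 1.005, ∠ ≈ 5.71°
|G| = 0.0008 · 1 / (4.1231 · 1.005) ≈ 0.00019306
Gain = 20 log₁₀(0.00019306) ≈ -74.29 dB
∠G = (0°) − (75.96° + 5.71°) = -81.67°

-74.3 dB, -81.7°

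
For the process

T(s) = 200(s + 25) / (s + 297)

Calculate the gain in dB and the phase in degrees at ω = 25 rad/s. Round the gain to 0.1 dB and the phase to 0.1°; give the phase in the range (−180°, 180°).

27.5 dB, 40.2°

At s = jω = j25:
zero (s+25): 25 + j25 → |·| = √(25²+25²) = √1250 ≈ 35.355, ∠ = arctan(25/25) ≈ 45.00°
pole (s+297): 297 + j25 → |·| = √(297²+25²) = √88834 ≈ 298.05, ∠ = arctan(25/297) ≈ 4.81°
|T| = 200 · 35.355 / 298.05 ≈ 23.724
Gain = 20 log₁₀(23.724) ≈ 27.50 dB
∠T = 45.00° − 4.81° = 40.19°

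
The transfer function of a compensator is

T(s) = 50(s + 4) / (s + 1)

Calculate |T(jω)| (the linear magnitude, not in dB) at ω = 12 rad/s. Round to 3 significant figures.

52.5

At s = jω = j12:
zero (s+4): 4 + j12 → |·| = √(4²+12²) = √160 ≈ 12.649, ∠ = arctan(12/4) ≈ 71.57°
pole (s+1): 1 + j12 → |·| = √(1²+12²) = √145 ≈ 12.042, ∠ = arctan(12/1) ≈ 85.24°
|T| = 50 · 12.649 / 12.042 ≈ 52.52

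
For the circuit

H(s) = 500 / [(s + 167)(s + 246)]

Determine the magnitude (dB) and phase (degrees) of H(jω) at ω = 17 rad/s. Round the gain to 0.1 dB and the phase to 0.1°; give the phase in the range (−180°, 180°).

At s = jω = j17:
pole (s+167): 167 + j17 → |·| = √(167²+17²) = √28178 ≈ 167.86, ∠ = arctan(17/167) ≈ 5.81°
pole (s+246): 246 + j17 → |·| = √(246²+17²) = √60805 ≈ 246.59, ∠ = arctan(17/246) ≈ 3.95°
|H| = 500 / 41393 ≈ 0.012079
Gain = 20 log₁₀(0.012079) ≈ -38.36 dB
∠H = 0.00° − 9.76° = -9.76°

-38.4 dB, -9.8°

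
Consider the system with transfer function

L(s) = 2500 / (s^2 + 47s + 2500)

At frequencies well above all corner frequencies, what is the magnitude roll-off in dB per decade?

-40 dB/decade

Each pole contributes −20 dB/decade at high frequency; each zero contributes +20 dB/decade.
Net: 0 zero(s) − 2 pole(s) → -40 dB/decade.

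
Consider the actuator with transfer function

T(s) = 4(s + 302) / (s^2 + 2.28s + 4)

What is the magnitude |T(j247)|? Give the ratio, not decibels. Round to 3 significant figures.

At s = jω = j247:
zero (s+302): 302 + j247 → |·| = √(302²+247²) = √152213 ≈ 390.14, ∠ = arctan(247/302) ≈ 39.28°
quadratic: (j247)² + 2.28·j247 + 4 = -61005 + j563.16 → |·| ≈ 61008, ∠ ≈ 179.47°
|T| = 4 · 390.14 / 61008 ≈ 0.02558

0.0256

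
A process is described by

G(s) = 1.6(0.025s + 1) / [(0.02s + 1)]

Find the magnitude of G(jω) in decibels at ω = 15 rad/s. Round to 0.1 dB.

4.3 dB

At ω = 15 rad/s:
zero (1 + j15·0.025) = 1 + j0.375 → |·| ≈ 1.068, ∠ ≈ 20.56°
pole (1 + j15·0.02) = 1 + j0.3 → |·| ≈ 1.044, ∠ ≈ 16.70°
|G| = 1.6 · 1.068 / (1.044) ≈ 1.6368
Gain = 20 log₁₀(1.6368) ≈ 4.28 dB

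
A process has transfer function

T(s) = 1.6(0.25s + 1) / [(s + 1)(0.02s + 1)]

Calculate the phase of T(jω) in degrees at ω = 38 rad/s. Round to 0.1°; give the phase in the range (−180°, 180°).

At ω = 38 rad/s:
zero (1 + j38·0.25) = 1 + j9.5 → |·| ≈ 9.5525, ∠ ≈ 83.99°
pole (1 + j38·1) = 1 + j38 → |·| ≈ 38.013, ∠ ≈ 88.49°
pole (1 + j38·0.02) = 1 + j0.76 → |·| ≈ 1.256, ∠ ≈ 37.23°
∠T = (83.99°) − (88.49° + 37.23°) = -41.73°

-41.7°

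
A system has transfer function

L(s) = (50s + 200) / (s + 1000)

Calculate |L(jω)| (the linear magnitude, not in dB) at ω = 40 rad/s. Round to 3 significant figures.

Substitute s = j40:
Numerator: 50(j40) + 200 = 200 + j2000
Denominator: (j40) + 1000 = 1000 + j40
|N| = √(200² + 2000²) ≈ 2010, ∠N ≈ 84.29°
|D| = √(1000² + 40²) ≈ 1000.8, ∠D ≈ 2.29°
|L| = 2010 / 1000.8 ≈ 2.0084

2.01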